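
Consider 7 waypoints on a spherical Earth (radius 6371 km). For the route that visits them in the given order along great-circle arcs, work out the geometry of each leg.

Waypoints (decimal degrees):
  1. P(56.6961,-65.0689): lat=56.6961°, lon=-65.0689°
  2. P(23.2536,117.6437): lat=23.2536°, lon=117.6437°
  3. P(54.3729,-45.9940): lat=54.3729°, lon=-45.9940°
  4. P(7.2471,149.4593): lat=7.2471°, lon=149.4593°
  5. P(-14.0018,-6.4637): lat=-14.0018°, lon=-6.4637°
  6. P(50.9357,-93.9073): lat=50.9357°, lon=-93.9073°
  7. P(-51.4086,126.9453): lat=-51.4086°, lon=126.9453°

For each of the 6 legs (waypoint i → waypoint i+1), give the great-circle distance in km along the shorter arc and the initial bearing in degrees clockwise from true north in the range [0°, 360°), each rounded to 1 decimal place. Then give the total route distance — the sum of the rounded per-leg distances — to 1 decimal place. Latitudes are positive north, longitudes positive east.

Leg 1: dist=11121.4 km, bearing=357.5°
Leg 2: dist=11242.4 km, bearing=350.4°
Leg 3: dist=13012.9 km, bearing=342.7°
Leg 4: dist=17280.9 km, bearing=252.0°
Leg 5: dist=11035.1 km, bearing=320.4°
Leg 6: dist=17203.7 km, bearing=252.8°
Total: 80896.4 km

Leg 1: φ1=0.9895336, φ2=0.4058519, Δφ=-0.5836817, Δλ=3.1889365 rad; a=sin²(Δφ/2)+cosφ1·cosφ2·sin²(Δλ/2)=0.5869737022; c=2·atan2(√a, √(1-a))=1.745633103; dist=6371·c=11121.428 ≈ 11121.4 km; running total=11121.4 km
Leg 1 bearing: y=sinΔλ·cosφ2=-0.04348165, x=cosφ1·sinφ2-sinφ1·cosφ2·cosΔλ=0.98379451; θ=atan2(y, x)=-2.5307° <0 so +360° → 357.4693° ≈ 357.5°
Leg 2: φ1=0.4058519, φ2=0.9489861, Δφ=0.5431342, Δλ=-2.8560166 rad; a=sin²(Δφ/2)+cosφ1·cosφ2·sin²(Δλ/2)=0.5963041054; c=2·atan2(√a, √(1-a))=1.764615763; dist=6371·c=11242.367 ≈ 11242.4 km; running total=22363.8 km
Leg 2 bearing: y=sinΔλ·cosφ2=-0.16409829, x=cosφ1·sinφ2-sinφ1·cosφ2·cosΔλ=0.96745740; θ=atan2(y, x)=-9.6268° <0 so +360° → 350.3732° ≈ 350.4°
Leg 3: φ1=0.9489861, φ2=0.1264858, Δφ=-0.8225004, Δλ=3.4113036 rad; a=sin²(Δφ/2)+cosφ1·cosφ2·sin²(Δλ/2)=0.7272132587; c=2·atan2(√a, √(1-a))=2.042524640; dist=6371·c=13012.924 ≈ 13012.9 km; running total=35376.7 km
Leg 3 bearing: y=sinΔλ·cosφ2=-0.26432426, x=cosφ1·sinφ2-sinφ1·cosφ2·cosΔλ=0.85066399; θ=atan2(y, x)=-17.2614° <0 so +360° → 342.7386° ≈ 342.7°
Leg 4: φ1=0.1264858, φ2=-0.2443775, Δφ=-0.3708633, Δλ=-2.7213697 rad; a=sin²(Δφ/2)+cosφ1·cosφ2·sin²(Δλ/2)=0.9546581005; c=2·atan2(√a, √(1-a))=2.712434097; dist=6371·c=17280.918 ≈ 17280.9 km; running total=52657.6 km
Leg 4 bearing: y=sinΔλ·cosφ2=-0.39584262, x=cosφ1·sinφ2-sinφ1·cosφ2·cosΔλ=-0.12826796; θ=atan2(y, x)=-107.9543° <0 so +360° → 252.0457° ≈ 252.0°
Leg 5: φ1=-0.2443775, φ2=0.8889957, Δφ=1.1333732, Δλ=-1.5261787 rad; a=sin²(Δφ/2)+cosφ1·cosφ2·sin²(Δλ/2)=0.5802940680; c=2·atan2(√a, √(1-a))=1.732082820; dist=6371·c=11035.100 ≈ 11035.1 km; running total=63692.7 km
Leg 5 bearing: y=sinΔλ·cosφ2=-0.62956498, x=cosφ1·sinφ2-sinφ1·cosφ2·cosΔλ=0.76017063; θ=atan2(y, x)=-39.6312° <0 so +360° → 320.3688° ≈ 320.4°
Leg 6: φ1=0.8889957, φ2=-0.8972493, Δφ=-1.7862450, Δλ=3.8546050 rad; a=sin²(Δφ/2)+cosφ1·cosφ2·sin²(Δλ/2)=0.9521035876; c=2·atan2(√a, √(1-a))=2.700316062; dist=6371·c=17203.714 ≈ 17203.7 km; running total=80896.4 km
Leg 6 bearing: y=sinΔλ·cosφ2=-0.40801244, x=cosφ1·sinφ2-sinφ1·cosφ2·cosΔλ=-0.12623482; θ=atan2(y, x)=-107.1915° <0 so +360° → 252.8085° ≈ 252.8°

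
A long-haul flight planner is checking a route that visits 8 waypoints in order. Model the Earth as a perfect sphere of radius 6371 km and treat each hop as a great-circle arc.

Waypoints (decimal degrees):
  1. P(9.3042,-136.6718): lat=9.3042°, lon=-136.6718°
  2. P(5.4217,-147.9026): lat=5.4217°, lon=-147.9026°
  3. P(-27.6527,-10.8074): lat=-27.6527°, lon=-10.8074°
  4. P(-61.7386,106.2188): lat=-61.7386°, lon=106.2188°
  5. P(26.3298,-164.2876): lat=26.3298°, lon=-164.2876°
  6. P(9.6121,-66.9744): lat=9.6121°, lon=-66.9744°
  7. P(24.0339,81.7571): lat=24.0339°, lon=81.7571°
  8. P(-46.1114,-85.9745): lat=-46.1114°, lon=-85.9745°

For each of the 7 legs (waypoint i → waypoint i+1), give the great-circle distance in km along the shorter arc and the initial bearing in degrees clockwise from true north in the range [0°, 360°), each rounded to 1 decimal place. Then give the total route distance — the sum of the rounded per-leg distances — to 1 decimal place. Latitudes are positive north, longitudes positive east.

Leg 1: dist=1311.3 km, bearing=251.6°
Leg 2: dist=14857.0 km, bearing=123.6°
Leg 3: dist=8606.1 km, bearing=154.4°
Leg 4: dist=12538.6 km, bearing=76.4°
Leg 5: dist=10252.4 km, bearing=78.1°
Leg 6: dist=14962.6 km, bearing=41.7°
Leg 7: dist=17325.7 km, bearing=201.1°
Total: 79853.7 km

Leg 1: φ1=0.1623889, φ2=0.0946265, Δφ=-0.0677624, Δλ=-0.1960144 rad; a=sin²(Δφ/2)+cosφ1·cosφ2·sin²(Δλ/2)=0.0105539592; c=2·atan2(√a, √(1-a))=0.205828067; dist=6371·c=1311.331 ≈ 1311.3 km; running total=1311.3 km
Leg 1 bearing: y=sinΔλ·cosφ2=-0.19389033, x=cosφ1·sinφ2-sinφ1·cosφ2·cosΔλ=-0.06462841; θ=atan2(y, x)=-108.4345° <0 so +360° → 251.5655° ≈ 251.6°
Leg 2: φ1=0.0946265, φ2=-0.4826307, Δφ=-0.5772572, Δλ=2.3927626 rad; a=sin²(Δφ/2)+cosφ1·cosφ2·sin²(Δλ/2)=0.8448841120; c=2·atan2(√a, √(1-a))=2.331965212; dist=6371·c=14856.950 ≈ 14857.0 km; running total=16168.3 km
Leg 2 bearing: y=sinΔλ·cosφ2=0.60302129, x=cosφ1·sinφ2-sinφ1·cosφ2·cosΔλ=-0.40073073; θ=atan2(y, x)=123.6056° ≈ 123.6°
Leg 3: φ1=-0.4826307, φ2=-1.0775418, Δφ=-0.5949112, Δλ=2.0424925 rad; a=sin²(Δφ/2)+cosφ1·cosφ2·sin²(Δλ/2)=0.3908960600; c=2·atan2(√a, √(1-a))=1.350818607; dist=6371·c=8606.065 ≈ 8606.1 km; running total=24774.4 km
Leg 3 bearing: y=sinΔλ·cosφ2=0.42178873, x=cosφ1·sinφ2-sinφ1·cosφ2·cosΔλ=-0.88004522; θ=atan2(y, x)=154.3925° ≈ 154.4°
Leg 4: φ1=-1.0775418, φ2=0.4595417, Δφ=1.5370835, Δλ=-4.7212273 rad; a=sin²(Δφ/2)+cosφ1·cosφ2·sin²(Δλ/2)=0.6934577534; c=2·atan2(√a, √(1-a))=1.968080543; dist=6371·c=12538.641 ≈ 12538.6 km; running total=37313.0 km
Leg 4 bearing: y=sinΔλ·cosφ2=0.89622086, x=cosφ1·sinφ2-sinφ1·cosφ2·cosΔλ=0.21698978; θ=atan2(y, x)=76.3897° ≈ 76.4°
Leg 5: φ1=0.4595417, φ2=0.1677628, Δφ=-0.2917789, Δλ=1.6984357 rad; a=sin²(Δφ/2)+cosφ1·cosφ2·sin²(Δλ/2)=0.5192124907; c=2·atan2(√a, √(1-a))=1.609230770; dist=6371·c=10252.409 ≈ 10252.4 km; running total=47565.4 km
Leg 5 bearing: y=sinΔλ·cosφ2=0.97794015, x=cosφ1·sinφ2-sinφ1·cosφ2·cosΔλ=0.20532071; θ=atan2(y, x)=78.1428° ≈ 78.1°
Leg 6: φ1=0.1677628, φ2=0.4194707, Δφ=0.2517079, Δλ=2.5958544 rad; a=sin²(Δφ/2)+cosφ1·cosφ2·sin²(Δλ/2)=0.8508382369; c=2·atan2(√a, √(1-a))=2.348544065; dist=6371·c=14962.574 ≈ 14962.6 km; running total=62528.0 km
Leg 6 bearing: y=sinΔλ·cosφ2=0.47405011, x=cosφ1·sinφ2-sinφ1·cosφ2·cosΔλ=0.53190847; θ=atan2(y, x)=41.7082° ≈ 41.7°
Leg 7: φ1=0.4194707, φ2=-0.8047958, Δφ=-1.2242664, Δλ=-2.9274687 rad; a=sin²(Δφ/2)+cosφ1·cosφ2·sin²(Δλ/2)=0.9561084313; c=2·atan2(√a, √(1-a))=2.719459048; dist=6371·c=17325.674 ≈ 17325.7 km; running total=79853.7 km
Leg 7 bearing: y=sinΔλ·cosφ2=-0.14731152, x=cosφ1·sinφ2-sinφ1·cosφ2·cosΔλ=-0.38230840; θ=atan2(y, x)=-158.9273° <0 so +360° → 201.0727° ≈ 201.1°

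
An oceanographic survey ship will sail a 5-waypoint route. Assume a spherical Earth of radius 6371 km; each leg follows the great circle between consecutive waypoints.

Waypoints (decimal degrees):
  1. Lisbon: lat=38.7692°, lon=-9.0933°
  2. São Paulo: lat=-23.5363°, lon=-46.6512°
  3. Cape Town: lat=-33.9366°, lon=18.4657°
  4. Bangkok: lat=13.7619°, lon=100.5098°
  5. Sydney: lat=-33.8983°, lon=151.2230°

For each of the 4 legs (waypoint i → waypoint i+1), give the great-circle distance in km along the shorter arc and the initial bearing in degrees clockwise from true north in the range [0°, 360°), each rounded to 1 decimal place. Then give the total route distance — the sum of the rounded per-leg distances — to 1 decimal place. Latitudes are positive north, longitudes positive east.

Leg 1: φ1=0.6766502, φ2=-0.4107859, Δφ=-1.0874361, Δλ=-0.6555090 rad; a=sin²(Δφ/2)+cosφ1·cosφ2·sin²(Δλ/2)=0.3416981839; c=2·atan2(√a, √(1-a))=1.248649549; dist=6371·c=7955.146 ≈ 7955.1 km; running total=7955.1 km
Leg 1 bearing: y=sinΔλ·cosφ2=-0.55885164, x=cosφ1·sinφ2-sinφ1·cosφ2·cosΔλ=-0.76645090; θ=atan2(y, x)=-143.9026° <0 so +360° → 216.0974° ≈ 216.1°
Leg 2: φ1=-0.4107859, φ2=-0.5923054, Δφ=-0.1815195, Δλ=1.1365043 rad; a=sin²(Δφ/2)+cosφ1·cosφ2·sin²(Δλ/2)=0.2285065602; c=2·atan2(√a, √(1-a))=0.996806386; dist=6371·c=6350.653 ≈ 6350.7 km; running total=14305.8 km
Leg 2 bearing: y=sinΔλ·cosφ2=0.75263736, x=cosφ1·sinφ2-sinφ1·cosφ2·cosΔλ=-0.37242752; θ=atan2(y, x)=116.3276° ≈ 116.3°
Leg 3: φ1=-0.5923054, φ2=0.2401905, Δφ=0.8324959, Δλ=1.4319397 rad; a=sin²(Δφ/2)+cosφ1·cosφ2·sin²(Δλ/2)=0.5106349721; c=2·atan2(√a, √(1-a))=1.592067875; dist=6371·c=10143.064 ≈ 10143.1 km; running total=24448.9 km
Leg 3 bearing: y=sinΔλ·cosφ2=0.96194389, x=cosφ1·sinφ2-sinφ1·cosφ2·cosΔλ=0.27241796; θ=atan2(y, x)=74.1881° ≈ 74.2°
Leg 4: φ1=0.2401905, φ2=-0.5916369, Δφ=-0.8318274, Δλ=0.8851123 rad; a=sin²(Δφ/2)+cosφ1·cosφ2·sin²(Δλ/2)=0.3110931481; c=2·atan2(√a, √(1-a))=1.183362484; dist=6371·c=7539.202 ≈ 7539.2 km; running total=31988.1 km
Leg 4 bearing: y=sinΔλ·cosφ2=0.64243079, x=cosφ1·sinφ2-sinφ1·cosφ2·cosΔλ=-0.66673795; θ=atan2(y, x)=136.0637° ≈ 136.1°

Leg 1: dist=7955.1 km, bearing=216.1°
Leg 2: dist=6350.7 km, bearing=116.3°
Leg 3: dist=10143.1 km, bearing=74.2°
Leg 4: dist=7539.2 km, bearing=136.1°
Total: 31988.1 km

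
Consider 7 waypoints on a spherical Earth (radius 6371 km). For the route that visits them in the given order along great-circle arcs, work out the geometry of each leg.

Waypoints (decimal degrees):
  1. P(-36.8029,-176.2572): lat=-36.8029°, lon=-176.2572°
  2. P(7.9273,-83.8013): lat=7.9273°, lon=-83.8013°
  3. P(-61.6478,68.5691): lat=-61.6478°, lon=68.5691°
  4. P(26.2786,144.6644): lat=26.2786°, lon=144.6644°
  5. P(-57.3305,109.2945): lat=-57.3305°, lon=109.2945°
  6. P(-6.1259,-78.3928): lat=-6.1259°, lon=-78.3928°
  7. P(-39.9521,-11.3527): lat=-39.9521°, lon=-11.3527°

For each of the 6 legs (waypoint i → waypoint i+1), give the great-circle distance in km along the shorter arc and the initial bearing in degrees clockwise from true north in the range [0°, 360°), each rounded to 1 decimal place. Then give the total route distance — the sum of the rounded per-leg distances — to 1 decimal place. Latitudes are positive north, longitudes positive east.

Leg 1: φ1=-0.6423318, φ2=0.1383575, Δφ=0.7806893, Δλ=1.6136599 rad; a=sin²(Δφ/2)+cosφ1·cosφ2·sin²(Δλ/2)=0.5583016584; c=2·atan2(√a, √(1-a))=1.687665503; dist=6371·c=10752.117 ≈ 10752.1 km; running total=10752.1 km
Leg 1 bearing: y=sinΔλ·cosφ2=0.98953414, x=cosφ1·sinφ2-sinφ1·cosφ2·cosΔλ=0.08500503; θ=atan2(y, x)=85.0901° ≈ 85.1°
Leg 2: φ1=0.1383575, φ2=-1.0759571, Δφ=-1.2143146, Δλ=2.6593652 rad; a=sin²(Δφ/2)+cosφ1·cosφ2·sin²(Δλ/2)=0.7690438857; c=2·atan2(√a, √(1-a))=2.138963128; dist=6371·c=13627.334 ≈ 13627.3 km; running total=24379.4 km
Leg 2 bearing: y=sinΔλ·cosφ2=0.22023213, x=cosφ1·sinφ2-sinφ1·cosφ2·cosΔλ=-0.81360885; θ=atan2(y, x)=164.8538° ≈ 164.9°
Leg 3: φ1=-1.0759571, φ2=0.4586481, Δφ=1.5346052, Δλ=1.3281135 rad; a=sin²(Δφ/2)+cosφ1·cosφ2·sin²(Δλ/2)=0.6436511133; c=2·atan2(√a, √(1-a))=1.862205452; dist=6371·c=11864.111 ≈ 11864.1 km; running total=36243.5 km
Leg 3 bearing: y=sinΔλ·cosφ2=0.87037706, x=cosφ1·sinφ2-sinφ1·cosφ2·cosΔλ=0.39987648; θ=atan2(y, x)=65.3246° ≈ 65.3°
Leg 4: φ1=0.4586481, φ2=-1.0006060, Δφ=-1.4592541, Δλ=-0.6173212 rad; a=sin²(Δφ/2)+cosφ1·cosφ2·sin²(Δλ/2)=0.4890104380; c=2·atan2(√a, √(1-a))=1.548815433; dist=6371·c=9867.503 ≈ 9867.5 km; running total=46111.0 km
Leg 4 bearing: y=sinΔλ·cosφ2=-0.31246031, x=cosφ1·sinφ2-sinφ1·cosφ2·cosΔλ=-0.94967651; θ=atan2(y, x)=-161.7879° <0 so +360° → 198.2121° ≈ 198.2°
Leg 5: φ1=-1.0006060, φ2=-0.1069171, Δφ=0.8936889, Δλ=-3.2757613 rad; a=sin²(Δφ/2)+cosφ1·cosφ2·sin²(Δλ/2)=0.7210276082; c=2·atan2(√a, √(1-a))=2.028684952; dist=6371·c=12924.752 ≈ 12924.8 km; running total=59035.8 km
Leg 5 bearing: y=sinΔλ·cosφ2=0.13300269, x=cosφ1·sinφ2-sinφ1·cosφ2·cosΔλ=-0.88707242; θ=atan2(y, x)=171.4729° ≈ 171.5°
Leg 6: φ1=-0.1069171, φ2=-0.6972957, Δφ=-0.5903786, Δλ=1.1700705 rad; a=sin²(Δφ/2)+cosφ1·cosφ2·sin²(Δλ/2)=0.3170742110; c=2·atan2(√a, √(1-a))=1.196248675; dist=6371·c=7621.300 ≈ 7621.3 km; running total=66657.1 km
Leg 6 bearing: y=sinΔλ·cosφ2=0.70585150, x=cosφ1·sinφ2-sinφ1·cosφ2·cosΔλ=-0.60656927; θ=atan2(y, x)=130.6739° ≈ 130.7°

Leg 1: dist=10752.1 km, bearing=85.1°
Leg 2: dist=13627.3 km, bearing=164.9°
Leg 3: dist=11864.1 km, bearing=65.3°
Leg 4: dist=9867.5 km, bearing=198.2°
Leg 5: dist=12924.8 km, bearing=171.5°
Leg 6: dist=7621.3 km, bearing=130.7°
Total: 66657.1 km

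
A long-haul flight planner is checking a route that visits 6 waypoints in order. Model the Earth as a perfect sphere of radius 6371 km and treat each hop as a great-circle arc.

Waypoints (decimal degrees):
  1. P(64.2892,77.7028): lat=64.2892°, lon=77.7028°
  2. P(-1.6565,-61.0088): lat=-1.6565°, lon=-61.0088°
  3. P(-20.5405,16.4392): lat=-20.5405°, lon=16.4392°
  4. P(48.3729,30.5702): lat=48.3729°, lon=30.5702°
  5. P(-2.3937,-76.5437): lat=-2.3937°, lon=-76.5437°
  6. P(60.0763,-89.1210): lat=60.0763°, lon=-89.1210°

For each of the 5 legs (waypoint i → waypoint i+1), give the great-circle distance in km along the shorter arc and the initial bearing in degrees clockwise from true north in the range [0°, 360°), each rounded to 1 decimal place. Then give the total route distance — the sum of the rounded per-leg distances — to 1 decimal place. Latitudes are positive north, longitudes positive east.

Leg 1: dist=12298.5 km, bearing=315.2°
Leg 2: dist=8636.3 km, bearing=110.7°
Leg 3: dist=7790.9 km, bearing=9.9°
Leg 4: dist=11463.4 km, bearing=281.4°
Leg 5: dist=7032.0 km, bearing=353.0°
Total: 47221.1 km

Leg 1: φ1=1.1220582, φ2=-0.0289114, Δφ=-1.1509696, Δλ=-2.4209741 rad; a=sin²(Δφ/2)+cosφ1·cosφ2·sin²(Δλ/2)=0.6759436169; c=2·atan2(√a, √(1-a))=1.930382852; dist=6371·c=12298.469 ≈ 12298.5 km; running total=12298.5 km
Leg 1 bearing: y=sinΔλ·cosφ2=-0.65957380, x=cosφ1·sinφ2-sinφ1·cosφ2·cosΔλ=0.66418204; θ=atan2(y, x)=-44.8005° <0 so +360° → 315.1995° ≈ 315.2°
Leg 2: φ1=-0.0289114, φ2=-0.3584994, Δφ=-0.3295880, Δλ=1.3517226 rad; a=sin²(Δφ/2)+cosφ1·cosφ2·sin²(Δλ/2)=0.3932166812; c=2·atan2(√a, √(1-a))=1.355571946; dist=6371·c=8636.349 ≈ 8636.3 km; running total=20934.8 km
Leg 2 bearing: y=sinΔλ·cosφ2=0.91404309, x=cosφ1·sinφ2-sinφ1·cosφ2·cosΔλ=-0.34483985; θ=atan2(y, x)=110.6699° ≈ 110.7°
Leg 3: φ1=-0.3584994, φ2=0.8442664, Δφ=1.2027657, Δλ=0.2466325 rad; a=sin²(Δφ/2)+cosφ1·cosφ2·sin²(Δλ/2)=0.3295222615; c=2·atan2(√a, √(1-a))=1.222863237; dist=6371·c=7790.862 ≈ 7790.9 km; running total=28725.7 km
Leg 3 bearing: y=sinΔλ·cosφ2=0.16217710, x=cosφ1·sinφ2-sinφ1·cosφ2·cosΔλ=0.92598485; θ=atan2(y, x)=9.9340° ≈ 9.9°
Leg 4: φ1=0.8442664, φ2=-0.0417779, Δφ=-0.8860443, Δλ=-1.8694902 rad; a=sin²(Δφ/2)+cosφ1·cosφ2·sin²(Δλ/2)=0.6132638881; c=2·atan2(√a, √(1-a))=1.799307629; dist=6371·c=11463.389 ≈ 11463.4 km; running total=40189.1 km
Leg 4 bearing: y=sinΔλ·cosφ2=-0.95488772, x=cosφ1·sinφ2-sinφ1·cosφ2·cosΔλ=0.19202764; θ=atan2(y, x)=-78.6295° <0 so +360° → 281.3705° ≈ 281.4°
Leg 5: φ1=-0.0417779, φ2=1.0485292, Δφ=1.0903072, Δλ=-0.2195153 rad; a=sin²(Δφ/2)+cosφ1·cosφ2·sin²(Δλ/2)=0.2748736628; c=2·atan2(√a, √(1-a))=1.103748027; dist=6371·c=7031.979 ≈ 7032.0 km; running total=47221.1 km
Leg 5 bearing: y=sinΔλ·cosφ2=-0.10862706, x=cosφ1·sinφ2-sinφ1·cosφ2·cosΔλ=0.88626897; θ=atan2(y, x)=-6.9877° <0 so +360° → 353.0123° ≈ 353.0°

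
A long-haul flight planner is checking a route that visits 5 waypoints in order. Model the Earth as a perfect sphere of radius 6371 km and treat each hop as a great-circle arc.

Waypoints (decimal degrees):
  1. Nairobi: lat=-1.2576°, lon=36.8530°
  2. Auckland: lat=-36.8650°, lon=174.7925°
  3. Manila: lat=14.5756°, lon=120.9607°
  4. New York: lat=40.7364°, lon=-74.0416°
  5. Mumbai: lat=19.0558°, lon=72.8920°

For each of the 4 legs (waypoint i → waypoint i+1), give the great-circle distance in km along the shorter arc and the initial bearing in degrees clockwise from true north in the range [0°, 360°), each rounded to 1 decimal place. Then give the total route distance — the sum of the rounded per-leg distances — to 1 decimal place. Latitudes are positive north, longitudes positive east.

Leg 1: dist=13954.8 km, bearing=138.8°
Leg 2: dist=8026.3 km, bearing=304.8°
Leg 3: dist=13673.0 km, bearing=13.5°
Leg 4: dist=12540.2 km, bearing=34.0°
Total: 48194.3 km

Leg 1: φ1=-0.0219493, φ2=-0.6434156, Δφ=-0.6214664, Δλ=2.4074984 rad; a=sin²(Δφ/2)+cosφ1·cosφ2·sin²(Δλ/2)=0.7903391444; c=2·atan2(√a, √(1-a))=2.190357913; dist=6371·c=13954.770 ≈ 13954.8 km; running total=13954.8 km
Leg 1 bearing: y=sinΔλ·cosφ2=0.53596631, x=cosφ1·sinφ2-sinφ1·cosφ2·cosΔλ=-0.61282366; θ=atan2(y, x)=138.8275° ≈ 138.8°
Leg 2: φ1=-0.6434156, φ2=0.2543922, Δφ=0.8978078, Δλ=-0.9395422 rad; a=sin²(Δφ/2)+cosφ1·cosφ2·sin²(Δλ/2)=0.3470081890; c=2·atan2(√a, √(1-a))=1.259824892; dist=6371·c=8026.344 ≈ 8026.3 km; running total=21981.1 km
Leg 2 bearing: y=sinΔλ·cosφ2=-0.78130657, x=cosφ1·sinφ2-sinφ1·cosφ2·cosΔλ=0.54399822; θ=atan2(y, x)=-55.1518° <0 so +360° → 304.8482° ≈ 304.8°
Leg 3: φ1=0.2543922, φ2=0.7109843, Δφ=0.4565921, Δλ=-3.4034322 rad; a=sin²(Δφ/2)+cosφ1·cosφ2·sin²(Δλ/2)=0.7720559797; c=2·atan2(√a, √(1-a))=2.146126643; dist=6371·c=13672.973 ≈ 13673.0 km; running total=35654.1 km
Leg 3 bearing: y=sinΔλ·cosφ2=0.19614172, x=cosφ1·sinφ2-sinφ1·cosφ2·cosΔλ=0.81576381; θ=atan2(y, x)=13.5195° ≈ 13.5°
Leg 4: φ1=0.7109843, φ2=0.3325865, Δφ=-0.3783979, Δλ=2.5644751 rad; a=sin²(Δφ/2)+cosφ1·cosφ2·sin²(Δλ/2)=0.6935706928; c=2·atan2(√a, √(1-a))=1.968325513; dist=6371·c=12540.202 ≈ 12540.2 km; running total=48194.3 km
Leg 4 bearing: y=sinΔλ·cosφ2=0.51571172, x=cosφ1·sinφ2-sinφ1·cosφ2·cosΔλ=0.76430555; θ=atan2(y, x)=34.0093° ≈ 34.0°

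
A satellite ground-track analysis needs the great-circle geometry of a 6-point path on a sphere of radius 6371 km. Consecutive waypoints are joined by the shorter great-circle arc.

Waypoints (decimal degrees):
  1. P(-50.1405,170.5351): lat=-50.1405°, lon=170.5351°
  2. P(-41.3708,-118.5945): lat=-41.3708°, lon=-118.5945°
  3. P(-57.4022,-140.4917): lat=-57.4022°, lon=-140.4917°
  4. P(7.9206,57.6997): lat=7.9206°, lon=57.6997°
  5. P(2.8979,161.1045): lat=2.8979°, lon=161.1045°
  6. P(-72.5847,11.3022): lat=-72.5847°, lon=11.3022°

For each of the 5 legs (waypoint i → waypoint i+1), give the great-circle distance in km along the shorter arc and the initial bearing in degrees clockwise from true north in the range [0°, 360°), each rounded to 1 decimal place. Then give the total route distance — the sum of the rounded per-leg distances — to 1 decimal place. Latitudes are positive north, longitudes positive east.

Leg 1: φ1=-0.8751168, φ2=-0.7220567, Δφ=0.1530601, Δλ=-5.0462635 rad; a=sin²(Δφ/2)+cosφ1·cosφ2·sin²(Δλ/2)=0.1675212083; c=2·atan2(√a, √(1-a))=0.843359302; dist=6371·c=5373.042 ≈ 5373.0 km; running total=5373.0 km
Leg 1 bearing: y=sinΔλ·cosφ2=0.70900807, x=cosφ1·sinφ2-sinφ1·cosφ2·cosΔλ=-0.23481689; θ=atan2(y, x)=108.3244° ≈ 108.3°
Leg 2: φ1=-0.7220567, φ2=-1.0018574, Δφ=-0.2798007, Δλ=-0.3821782 rad; a=sin²(Δφ/2)+cosφ1·cosφ2·sin²(Δλ/2)=0.0340287965; c=2·atan2(√a, √(1-a))=0.371063040; dist=6371·c=2364.043 ≈ 2364.0 km; running total=7737.0 km
Leg 2 bearing: y=sinΔλ·cosφ2=-0.20091843, x=cosφ1·sinφ2-sinφ1·cosφ2·cosΔλ=-0.30185284; θ=atan2(y, x)=-146.3516° <0 so +360° → 213.6484° ≈ 213.6°
Leg 3: φ1=-1.0018574, φ2=0.1382405, Δφ=1.1400979, Δλ=3.4590925 rad; a=sin²(Δφ/2)+cosφ1·cosφ2·sin²(Δλ/2)=0.8115111828; c=2·atan2(√a, √(1-a))=2.243397022; dist=6371·c=14292.682 ≈ 14292.7 km; running total=22029.7 km
Leg 3 bearing: y=sinΔλ·cosφ2=-0.30921401, x=cosφ1·sinφ2-sinφ1·cosφ2·cosΔλ=-0.71849136; θ=atan2(y, x)=-156.7146° <0 so +360° → 203.2854° ≈ 203.3°
Leg 4: φ1=0.1382405, φ2=0.0505779, Δφ=-0.0876627, Δλ=1.8047542 rad; a=sin²(Δφ/2)+cosφ1·cosφ2·sin²(Δλ/2)=0.6111787061; c=2·atan2(√a, √(1-a))=1.795028078; dist=6371·c=11436.124 ≈ 11436.1 km; running total=33465.8 km
Leg 4 bearing: y=sinΔλ·cosφ2=0.97151251, x=cosφ1·sinφ2-sinφ1·cosφ2·cosΔλ=0.08197942; θ=atan2(y, x)=85.1766° ≈ 85.2°
Leg 5: φ1=0.0505779, φ2=-1.2668420, Δφ=-1.3174199, Δλ=-2.6145434 rad; a=sin²(Δφ/2)+cosφ1·cosφ2·sin²(Δλ/2)=0.6532938724; c=2·atan2(√a, √(1-a))=1.882402384; dist=6371·c=11992.786 ≈ 11992.8 km; running total=45458.6 km
Leg 5 bearing: y=sinΔλ·cosφ2=-0.15054127, x=cosφ1·sinφ2-sinφ1·cosφ2·cosΔλ=-0.93986237; θ=atan2(y, x)=-170.9000° <0 so +360° → 189.1000° ≈ 189.1°

Leg 1: dist=5373.0 km, bearing=108.3°
Leg 2: dist=2364.0 km, bearing=213.6°
Leg 3: dist=14292.7 km, bearing=203.3°
Leg 4: dist=11436.1 km, bearing=85.2°
Leg 5: dist=11992.8 km, bearing=189.1°
Total: 45458.6 km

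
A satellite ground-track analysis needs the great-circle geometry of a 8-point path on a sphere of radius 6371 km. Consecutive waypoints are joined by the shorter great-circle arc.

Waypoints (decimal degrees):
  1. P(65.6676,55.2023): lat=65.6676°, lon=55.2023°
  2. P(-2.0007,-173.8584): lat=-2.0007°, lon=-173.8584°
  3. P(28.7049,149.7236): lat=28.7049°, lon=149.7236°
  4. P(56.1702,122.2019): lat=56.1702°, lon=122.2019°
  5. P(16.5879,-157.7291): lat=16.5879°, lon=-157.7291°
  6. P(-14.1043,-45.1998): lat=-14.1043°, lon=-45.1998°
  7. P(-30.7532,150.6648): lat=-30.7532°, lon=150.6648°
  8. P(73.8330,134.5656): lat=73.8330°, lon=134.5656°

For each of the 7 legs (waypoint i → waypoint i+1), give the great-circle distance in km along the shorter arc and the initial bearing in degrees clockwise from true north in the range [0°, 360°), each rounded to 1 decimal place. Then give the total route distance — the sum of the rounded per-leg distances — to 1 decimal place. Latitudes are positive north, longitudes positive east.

Leg 1: dist=11959.6 km, bearing=52.4°
Leg 2: dist=5168.3 km, bearing=314.1°
Leg 3: dist=3746.4 km, bearing=332.4°
Leg 4: dist=7870.6 km, bearing=88.7°
Leg 5: dist=12809.2 km, bearing=98.1°
Leg 6: dist=14746.5 km, bearing=198.6°
Leg 7: dist=11691.3 km, bearing=355.4°
Total: 67991.9 km

Leg 1: φ1=1.1461158, φ2=-0.0349188, Δφ=-1.1810346, Δλ=-3.9978634 rad; a=sin²(Δφ/2)+cosφ1·cosφ2·sin²(Δλ/2)=0.6508160661; c=2·atan2(√a, √(1-a))=1.877200382; dist=6371·c=11959.644 ≈ 11959.6 km; running total=11959.6 km
Leg 1 bearing: y=sinΔλ·cosφ2=0.75494370, x=cosφ1·sinφ2-sinφ1·cosφ2·cosΔλ=0.58230410; θ=atan2(y, x)=52.3562° ≈ 52.4°
Leg 2: φ1=-0.0349188, φ2=0.5009950, Δφ=0.5359138, Δλ=5.6475713 rad; a=sin²(Δφ/2)+cosφ1·cosφ2·sin²(Δλ/2)=0.1556927040; c=2·atan2(√a, √(1-a))=0.811219583; dist=6371·c=5168.280 ≈ 5168.3 km; running total=17127.9 km
Leg 2 bearing: y=sinΔλ·cosφ2=-0.52071249, x=cosφ1·sinφ2-sinφ1·cosφ2·cosΔλ=0.50464685; θ=atan2(y, x)=-45.8977° <0 so +360° → 314.1023° ≈ 314.1°
Leg 3: φ1=0.5009950, φ2=0.9803549, Δφ=0.4793599, Δλ=-0.4803443 rad; a=sin²(Δφ/2)+cosφ1·cosφ2·sin²(Δλ/2)=0.0839843527; c=2·atan2(√a, √(1-a))=0.588036855; dist=6371·c=3746.383 ≈ 3746.4 km; running total=20874.3 km
Leg 3 bearing: y=sinΔλ·cosφ2=-0.25725527, x=cosφ1·sinφ2-sinφ1·cosφ2·cosΔλ=0.49147090; θ=atan2(y, x)=-27.6293° <0 so +360° → 332.3707° ≈ 332.4°
Leg 4: φ1=0.9803549, φ2=0.2895135, Δφ=-0.6908415, Δλ=-4.8857176 rad; a=sin²(Δφ/2)+cosφ1·cosφ2·sin²(Δλ/2)=0.3354148215; c=2·atan2(√a, √(1-a))=1.235371494; dist=6371·c=7870.552 ≈ 7870.6 km; running total=28744.9 km
Leg 4 bearing: y=sinΔλ·cosφ2=0.94402263, x=cosφ1·sinφ2-sinφ1·cosφ2·cosΔλ=0.02163679; θ=atan2(y, x)=88.6870° ≈ 88.7°
Leg 5: φ1=0.2895135, φ2=-0.2461665, Δφ=-0.5356799, Δλ=1.9640068 rad; a=sin²(Δφ/2)+cosφ1·cosφ2·sin²(Δλ/2)=0.7128547174; c=2·atan2(√a, √(1-a))=2.010542095; dist=6371·c=12809.164 ≈ 12809.2 km; running total=41554.1 km
Leg 5 bearing: y=sinΔλ·cosφ2=0.89583810, x=cosφ1·sinφ2-sinφ1·cosφ2·cosΔλ=-0.12745817; θ=atan2(y, x)=98.0976° ≈ 98.1°
Leg 6: φ1=-0.2461665, φ2=-0.5367446, Δφ=-0.2905781, Δλ=3.4184822 rad; a=sin²(Δφ/2)+cosφ1·cosφ2·sin²(Δλ/2)=0.8385583279; c=2·atan2(√a, √(1-a))=2.314633613; dist=6371·c=14746.531 ≈ 14746.5 km; running total=56300.6 km
Leg 6 bearing: y=sinΔλ·cosφ2=-0.23492379, x=cosφ1·sinφ2-sinφ1·cosφ2·cosΔλ=-0.69736923; θ=atan2(y, x)=-161.3828° <0 so +360° → 198.6172° ≈ 198.6°
Leg 7: φ1=-0.5367446, φ2=1.2886289, Δφ=1.8253735, Δλ=-0.2809840 rad; a=sin²(Δφ/2)+cosφ1·cosφ2·sin²(Δλ/2)=0.6306101224; c=2·atan2(√a, √(1-a))=1.835082450; dist=6371·c=11691.310 ≈ 11691.3 km; running total=67991.9 km
Leg 7 bearing: y=sinΔλ·cosφ2=-0.07721119, x=cosφ1·sinφ2-sinφ1·cosφ2·cosΔλ=0.96218627; θ=atan2(y, x)=-4.5879° <0 so +360° → 355.4121° ≈ 355.4°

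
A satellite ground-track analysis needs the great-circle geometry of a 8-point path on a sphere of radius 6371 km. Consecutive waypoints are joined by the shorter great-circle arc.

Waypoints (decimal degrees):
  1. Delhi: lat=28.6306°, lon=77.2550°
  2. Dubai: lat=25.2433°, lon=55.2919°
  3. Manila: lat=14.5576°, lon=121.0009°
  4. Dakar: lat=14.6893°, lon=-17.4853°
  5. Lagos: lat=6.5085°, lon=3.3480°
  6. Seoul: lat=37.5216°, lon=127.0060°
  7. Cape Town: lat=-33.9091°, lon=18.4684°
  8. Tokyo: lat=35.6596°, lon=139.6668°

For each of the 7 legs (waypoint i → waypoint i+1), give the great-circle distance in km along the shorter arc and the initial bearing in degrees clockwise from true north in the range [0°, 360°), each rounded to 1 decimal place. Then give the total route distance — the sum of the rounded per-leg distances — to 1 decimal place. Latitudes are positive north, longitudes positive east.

Leg 1: φ1=0.4996982, φ2=0.4405787, Δφ=-0.0591195, Δλ=-0.3833284 rad; a=sin²(Δφ/2)+cosφ1·cosφ2·sin²(Δλ/2)=0.0296825180; c=2·atan2(√a, √(1-a))=0.346300111; dist=6371·c=2206.278 ≈ 2206.3 km; running total=2206.3 km
Leg 1 bearing: y=sinΔλ·cosφ2=-0.33829337, x=cosφ1·sinφ2-sinφ1·cosφ2·cosΔλ=-0.02763083; θ=atan2(y, x)=-94.6694° <0 so +360° → 265.3306° ≈ 265.3°
Leg 2: φ1=0.4405787, φ2=0.2540781, Δφ=-0.1865006, Δλ=1.1468384 rad; a=sin²(Δφ/2)+cosφ1·cosφ2·sin²(Δλ/2)=0.2663327865; c=2·atan2(√a, √(1-a))=1.084523039; dist=6371·c=6909.496 ≈ 6909.5 km; running total=9115.8 km
Leg 2 bearing: y=sinΔλ·cosφ2=0.88220563, x=cosφ1·sinφ2-sinφ1·cosφ2·cosΔλ=0.05754787; θ=atan2(y, x)=86.2678° ≈ 86.3°
Leg 3: φ1=0.2540781, φ2=0.2563766, Δφ=0.0022986, Δλ=-2.4170402 rad; a=sin²(Δφ/2)+cosφ1·cosφ2·sin²(Δλ/2)=0.8186651538; c=2·atan2(√a, √(1-a))=2.261825133; dist=6371·c=14410.088 ≈ 14410.1 km; running total=23525.9 km
Leg 3 bearing: y=sinΔλ·cosφ2=-0.64113687, x=cosφ1·sinφ2-sinφ1·cosφ2·cosΔλ=0.42749689; θ=atan2(y, x)=-56.3055° <0 so +360° → 303.6945° ≈ 303.7°
Leg 4: φ1=0.2563766, φ2=0.1135948, Δφ=-0.1427819, Δλ=0.3636097 rad; a=sin²(Δφ/2)+cosφ1·cosφ2·sin²(Δλ/2)=0.0365061639; c=2·atan2(√a, √(1-a))=0.384495799; dist=6371·c=2449.623 ≈ 2449.6 km; running total=25975.5 km
Leg 4 bearing: y=sinΔλ·cosφ2=0.35335807, x=cosφ1·sinφ2-sinφ1·cosφ2·cosΔλ=-0.12582500; θ=atan2(y, x)=109.6000° ≈ 109.6°
Leg 5: φ1=0.1135948, φ2=0.6548755, Δφ=0.5412807, Δλ=2.1582392 rad; a=sin²(Δφ/2)+cosφ1·cosφ2·sin²(Δλ/2)=0.6838530397; c=2·atan2(√a, √(1-a))=1.947337406; dist=6371·c=12406.487 ≈ 12406.5 km; running total=38382.0 km
Leg 5 bearing: y=sinΔλ·cosφ2=0.66016501, x=cosφ1·sinφ2-sinφ1·cosφ2·cosΔλ=0.65496137; θ=atan2(y, x)=45.2267° ≈ 45.2°
Leg 6: φ1=0.6548755, φ2=-0.5918254, Δφ=-1.2467009, Δλ=-1.8943385 rad; a=sin²(Δφ/2)+cosφ1·cosφ2·sin²(Δλ/2)=0.7745252640; c=2·atan2(√a, √(1-a))=2.152024122; dist=6371·c=13710.546 ≈ 13710.5 km; running total=52092.5 km
Leg 6 bearing: y=sinΔλ·cosφ2=-0.78686328, x=cosφ1·sinφ2-sinφ1·cosφ2·cosΔλ=-0.28176176; θ=atan2(y, x)=-109.7015° <0 so +360° → 250.2985° ≈ 250.3°
Leg 7: φ1=-0.5918254, φ2=0.6223774, Δφ=1.2142029, Δλ=2.1153111 rad; a=sin²(Δφ/2)+cosφ1·cosφ2·sin²(Δλ/2)=0.8372593249; c=2·atan2(√a, √(1-a))=2.311108826; dist=6371·c=14724.074 ≈ 14724.1 km; running total=66816.6 km
Leg 7 bearing: y=sinΔλ·cosφ2=0.69499076, x=cosφ1·sinφ2-sinφ1·cosφ2·cosΔλ=0.24902297; θ=atan2(y, x)=70.2868° ≈ 70.3°

Leg 1: dist=2206.3 km, bearing=265.3°
Leg 2: dist=6909.5 km, bearing=86.3°
Leg 3: dist=14410.1 km, bearing=303.7°
Leg 4: dist=2449.6 km, bearing=109.6°
Leg 5: dist=12406.5 km, bearing=45.2°
Leg 6: dist=13710.5 km, bearing=250.3°
Leg 7: dist=14724.1 km, bearing=70.3°
Total: 66816.6 km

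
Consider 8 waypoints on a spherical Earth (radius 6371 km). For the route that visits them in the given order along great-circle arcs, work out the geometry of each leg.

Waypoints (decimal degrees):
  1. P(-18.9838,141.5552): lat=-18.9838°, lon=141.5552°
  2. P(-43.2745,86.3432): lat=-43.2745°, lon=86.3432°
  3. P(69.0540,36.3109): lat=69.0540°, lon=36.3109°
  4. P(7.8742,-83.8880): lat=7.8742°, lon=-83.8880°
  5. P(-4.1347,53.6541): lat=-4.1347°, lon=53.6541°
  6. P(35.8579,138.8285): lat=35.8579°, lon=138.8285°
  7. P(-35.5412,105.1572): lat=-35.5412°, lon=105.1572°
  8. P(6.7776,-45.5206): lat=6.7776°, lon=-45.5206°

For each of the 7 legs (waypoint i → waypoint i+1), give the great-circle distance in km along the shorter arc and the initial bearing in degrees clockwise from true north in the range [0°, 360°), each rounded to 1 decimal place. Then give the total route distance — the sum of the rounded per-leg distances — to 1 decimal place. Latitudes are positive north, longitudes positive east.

Leg 1: dist=5781.0 km, bearing=229.4°
Leg 2: dist=13146.5 km, bearing=341.9°
Leg 3: dist=10327.4 km, bearing=301.0°
Leg 4: dist=15303.6 km, bearing=87.5°
Leg 5: dist=9843.4 km, bearing=53.9°
Leg 6: dist=8670.4 km, bearing=207.5°
Leg 7: dist=15637.6 km, bearing=230.1°
Total: 78709.9 km

Leg 1: φ1=-0.3313298, φ2=-0.7552825, Δφ=-0.4239527, Δλ=-0.9636312 rad; a=sin²(Δφ/2)+cosφ1·cosφ2·sin²(Δλ/2)=0.1921013493; c=2·atan2(√a, √(1-a))=0.907398834; dist=6371·c=5781.038 ≈ 5781.0 km; running total=5781.0 km
Leg 1 bearing: y=sinΔλ·cosφ2=-0.59794762, x=cosφ1·sinφ2-sinφ1·cosφ2·cosΔλ=-0.51308121; θ=atan2(y, x)=-130.6319° <0 so +360° → 229.3681° ≈ 229.4°
Leg 2: φ1=-0.7552825, φ2=1.2052197, Δφ=1.9605022, Δλ=-0.8732284 rad; a=sin²(Δφ/2)+cosφ1·cosφ2·sin²(Δλ/2)=0.7365018302; c=2·atan2(√a, √(1-a))=2.063493140; dist=6371·c=13146.515 ≈ 13146.5 km; running total=18927.5 km
Leg 2 bearing: y=sinΔλ·cosφ2=-0.27398113, x=cosφ1·sinφ2-sinφ1·cosφ2·cosΔλ=0.83737798; θ=atan2(y, x)=-18.1175° <0 so +360° → 341.8825° ≈ 341.9°
Leg 3: φ1=1.2052197, φ2=0.1374307, Δφ=-1.0677889, Δλ=-2.0978666 rad; a=sin²(Δφ/2)+cosφ1·cosφ2·sin²(Δλ/2)=0.5250884103; c=2·atan2(√a, √(1-a))=1.620994227; dist=6371·c=10327.354 ≈ 10327.4 km; running total=29254.9 km
Leg 3 bearing: y=sinΔλ·cosφ2=-0.85613534, x=cosφ1·sinφ2-sinφ1·cosφ2·cosΔλ=0.51430980; θ=atan2(y, x)=-59.0053° <0 so +360° → 300.9947° ≈ 301.0°
Leg 4: φ1=0.1374307, φ2=-0.0721641, Δφ=-0.2095948, Δλ=2.4005625 rad; a=sin²(Δφ/2)+cosφ1·cosφ2·sin²(Δλ/2)=0.8693964856; c=2·atan2(√a, √(1-a))=2.402073899; dist=6371·c=15303.613 ≈ 15303.6 km; running total=44558.5 km
Leg 4 bearing: y=sinΔλ·cosφ2=0.67329134, x=cosφ1·sinφ2-sinφ1·cosφ2·cosΔλ=0.02938913; θ=atan2(y, x)=87.5006° ≈ 87.5°
Leg 5: φ1=-0.0721641, φ2=0.6258384, Δφ=0.6980025, Δλ=1.4865737 rad; a=sin²(Δφ/2)+cosφ1·cosφ2·sin²(Δλ/2)=0.4871167193; c=2·atan2(√a, √(1-a))=1.545026913; dist=6371·c=9843.366 ≈ 9843.4 km; running total=54401.9 km
Leg 5 bearing: y=sinΔλ·cosφ2=0.80759946, x=cosφ1·sinφ2-sinφ1·cosφ2·cosΔλ=0.58916823; θ=atan2(y, x)=53.8881° ≈ 53.9°
Leg 6: φ1=0.6258384, φ2=-0.6203110, Δφ=-1.2461494, Δλ=-0.5876750 rad; a=sin²(Δφ/2)+cosφ1·cosφ2·sin²(Δλ/2)=0.3958326949; c=2·atan2(√a, √(1-a))=1.360924429; dist=6371·c=8670.4495 ≈ 8670.4 km; running total=63072.3 km
Leg 6 bearing: y=sinΔλ·cosφ2=-0.45113650, x=cosφ1·sinφ2-sinφ1·cosφ2·cosΔλ=-0.86779753; θ=atan2(y, x)=-152.5317° <0 so +360° → 207.4683° ≈ 207.5°
Leg 7: φ1=-0.6203110, φ2=0.1182914, Δφ=0.7386024, Δλ=-2.6298237 rad; a=sin²(Δφ/2)+cosφ1·cosφ2·sin²(Δλ/2)=0.8865449049; c=2·atan2(√a, √(1-a))=2.454494360; dist=6371·c=15637.584 ≈ 15637.6 km; running total=78709.9 km
Leg 7 bearing: y=sinΔλ·cosφ2=-0.48629801, x=cosφ1·sinφ2-sinφ1·cosφ2·cosΔλ=-0.40724243; θ=atan2(y, x)=-129.9439° <0 so +360° → 230.0561° ≈ 230.1°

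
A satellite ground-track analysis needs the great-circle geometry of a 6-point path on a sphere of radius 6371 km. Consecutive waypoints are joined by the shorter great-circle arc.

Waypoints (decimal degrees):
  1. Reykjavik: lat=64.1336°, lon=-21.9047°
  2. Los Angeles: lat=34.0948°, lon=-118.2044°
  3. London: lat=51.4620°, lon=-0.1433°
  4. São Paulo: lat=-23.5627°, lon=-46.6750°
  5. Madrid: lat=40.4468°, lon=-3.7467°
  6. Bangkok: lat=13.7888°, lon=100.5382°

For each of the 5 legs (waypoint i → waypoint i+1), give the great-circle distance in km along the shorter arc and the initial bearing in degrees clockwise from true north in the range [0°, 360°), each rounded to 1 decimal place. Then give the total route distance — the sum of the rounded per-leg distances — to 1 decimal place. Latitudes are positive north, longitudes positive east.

Leg 1: φ1=1.1193425, φ2=0.5950665, Δφ=-0.5242760, Δλ=-1.6807468 rad; a=sin²(Δφ/2)+cosφ1·cosφ2·sin²(Δλ/2)=0.2676201270; c=2·atan2(√a, √(1-a))=1.087433074; dist=6371·c=6928.036 ≈ 6928.0 km; running total=6928.0 km
Leg 1 bearing: y=sinΔλ·cosφ2=-0.82311069, x=cosφ1·sinφ2-sinφ1·cosφ2·cosΔλ=0.32632372; θ=atan2(y, x)=-68.3741° <0 so +360° → 291.6259° ≈ 291.6°
Leg 2: φ1=0.5950665, φ2=0.8981813, Δφ=0.3031148, Δλ=2.0605549 rad; a=sin²(Δφ/2)+cosφ1·cosφ2·sin²(Δλ/2)=0.4021175086; c=2·atan2(√a, √(1-a))=1.373758861; dist=6371·c=8752.218 ≈ 8752.2 km; running total=15680.2 km
Leg 2 bearing: y=sinΔλ·cosφ2=0.54979374, x=cosφ1·sinφ2-sinφ1·cosφ2·cosΔλ=0.81203628; θ=atan2(y, x)=34.1002° ≈ 34.1°
Leg 3: φ1=0.8981813, φ2=-0.4112467, Δφ=-1.3094280, Δλ=-0.8121314 rad; a=sin²(Δφ/2)+cosφ1·cosφ2·sin²(Δλ/2)=0.4599016417; c=2·atan2(√a, √(1-a))=1.490513396; dist=6371·c=9496.061 ≈ 9496.1 km; running total=25176.3 km
Leg 3 bearing: y=sinΔλ·cosφ2=-0.66524394, x=cosφ1·sinφ2-sinφ1·cosφ2·cosΔλ=-0.74230653; θ=atan2(y, x)=-138.1338° <0 so +360° → 221.8662° ≈ 221.9°
Leg 4: φ1=-0.4112467, φ2=0.7059298, Δφ=1.1171765, Δλ=0.7492402 rad; a=sin²(Δφ/2)+cosφ1·cosφ2·sin²(Δλ/2)=0.3742896853; c=2·atan2(√a, √(1-a))=1.316648573; dist=6371·c=8388.368 ≈ 8388.4 km; running total=33564.7 km
Leg 4 bearing: y=sinΔλ·cosφ2=0.51830976, x=cosφ1·sinφ2-sinφ1·cosφ2·cosΔλ=0.81739994; θ=atan2(y, x)=32.3786° ≈ 32.4°
Leg 5: φ1=0.7059298, φ2=0.2406600, Δφ=-0.4652699, Δλ=1.8201149 rad; a=sin²(Δφ/2)+cosφ1·cosφ2·sin²(Δλ/2)=0.5138695528; c=2·atan2(√a, √(1-a))=1.598538991; dist=6371·c=10184.292 ≈ 10184.3 km; running total=43749.0 km
Leg 5 bearing: y=sinΔλ·cosφ2=0.94115275, x=cosφ1·sinφ2-sinφ1·cosφ2·cosΔλ=0.33684128; θ=atan2(y, x)=70.3076° ≈ 70.3°

Leg 1: dist=6928.0 km, bearing=291.6°
Leg 2: dist=8752.2 km, bearing=34.1°
Leg 3: dist=9496.1 km, bearing=221.9°
Leg 4: dist=8388.4 km, bearing=32.4°
Leg 5: dist=10184.3 km, bearing=70.3°
Total: 43749.0 km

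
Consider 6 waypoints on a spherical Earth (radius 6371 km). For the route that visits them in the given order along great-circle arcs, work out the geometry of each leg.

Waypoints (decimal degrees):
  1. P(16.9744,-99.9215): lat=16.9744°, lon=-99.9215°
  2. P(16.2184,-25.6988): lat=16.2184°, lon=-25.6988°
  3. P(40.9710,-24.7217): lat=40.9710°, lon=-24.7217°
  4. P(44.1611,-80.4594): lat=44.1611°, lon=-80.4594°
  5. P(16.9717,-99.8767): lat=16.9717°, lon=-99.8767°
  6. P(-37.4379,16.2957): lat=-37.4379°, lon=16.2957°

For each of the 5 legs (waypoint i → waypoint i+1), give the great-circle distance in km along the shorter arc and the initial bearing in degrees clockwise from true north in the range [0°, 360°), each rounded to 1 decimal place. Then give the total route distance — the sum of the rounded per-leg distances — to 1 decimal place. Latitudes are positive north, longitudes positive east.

Leg 1: dist=7856.6 km, bearing=78.3°
Leg 2: dist=2754.0 km, bearing=1.8°
Leg 3: dist=4490.3 km, bearing=293.8°
Leg 4: dist=3529.0 km, bearing=217.2°
Leg 5: dist=13435.1 km, bearing=123.9°
Total: 32065.0 km

Leg 1: φ1=0.2962592, φ2=0.2830645, Δφ=-0.0131947, Δλ=1.2954305 rad; a=sin²(Δφ/2)+cosφ1·cosφ2·sin²(Δλ/2)=0.3343776842; c=2·atan2(√a, √(1-a))=1.233173955; dist=6371·c=7856.551 ≈ 7856.6 km; running total=7856.6 km
Leg 1 bearing: y=sinΔλ·cosφ2=0.92402911, x=cosφ1·sinφ2-sinφ1·cosφ2·cosΔλ=0.19091147; θ=atan2(y, x)=78.3265° ≈ 78.3°
Leg 2: φ1=0.2830645, φ2=0.7150788, Δφ=0.4320144, Δλ=0.0170536 rad; a=sin²(Δφ/2)+cosφ1·cosφ2·sin²(Δλ/2)=0.0459906231; c=2·atan2(√a, √(1-a))=0.432266081; dist=6371·c=2753.967 ≈ 2754.0 km; running total=10610.6 km
Leg 2 bearing: y=sinΔλ·cosφ2=0.01287556, x=cosφ1·sinφ2-sinφ1·cosφ2·cosΔλ=0.41873161; θ=atan2(y, x)=1.7612° ≈ 1.8°
Leg 3: φ1=0.7150788, φ2=0.7707566, Δφ=0.0556777, Δλ=-0.9728064 rad; a=sin²(Δφ/2)+cosφ1·cosφ2·sin²(Δλ/2)=0.1191310985; c=2·atan2(√a, √(1-a))=0.704805156; dist=6371·c=4490.314 ≈ 4490.3 km; running total=15100.9 km
Leg 3 bearing: y=sinΔλ·cosφ2=-0.59289538, x=cosφ1·sinφ2-sinφ1·cosφ2·cosΔλ=0.26120985; θ=atan2(y, x)=-66.2233° <0 so +360° → 293.7767° ≈ 293.8°
Leg 4: φ1=0.7707566, φ2=0.2962120, Δφ=-0.4745446, Δλ=-0.3388958 rad; a=sin²(Δφ/2)+cosφ1·cosφ2·sin²(Δλ/2)=0.0747625926; c=2·atan2(√a, √(1-a))=0.553909028; dist=6371·c=3528.954 ≈ 3529.0 km; running total=18629.9 km
Leg 4 bearing: y=sinΔλ·cosφ2=-0.31796758, x=cosφ1·sinφ2-sinφ1·cosφ2·cosΔλ=-0.41903366; θ=atan2(y, x)=-142.8084° <0 so +360° → 217.1916° ≈ 217.2°
Leg 5: φ1=0.2962120, φ2=-0.6534146, Δφ=-0.9496267, Δλ=2.0275909 rad; a=sin²(Δφ/2)+cosφ1·cosφ2·sin²(Δλ/2)=0.7562058188; c=2·atan2(√a, √(1-a))=2.108787116; dist=6371·c=13435.083 ≈ 13435.1 km; running total=32065.0 km
Leg 5 bearing: y=sinΔλ·cosφ2=0.71260331, x=cosφ1·sinφ2-sinφ1·cosφ2·cosΔλ=-0.47919812; θ=atan2(y, x)=123.9193° ≈ 123.9°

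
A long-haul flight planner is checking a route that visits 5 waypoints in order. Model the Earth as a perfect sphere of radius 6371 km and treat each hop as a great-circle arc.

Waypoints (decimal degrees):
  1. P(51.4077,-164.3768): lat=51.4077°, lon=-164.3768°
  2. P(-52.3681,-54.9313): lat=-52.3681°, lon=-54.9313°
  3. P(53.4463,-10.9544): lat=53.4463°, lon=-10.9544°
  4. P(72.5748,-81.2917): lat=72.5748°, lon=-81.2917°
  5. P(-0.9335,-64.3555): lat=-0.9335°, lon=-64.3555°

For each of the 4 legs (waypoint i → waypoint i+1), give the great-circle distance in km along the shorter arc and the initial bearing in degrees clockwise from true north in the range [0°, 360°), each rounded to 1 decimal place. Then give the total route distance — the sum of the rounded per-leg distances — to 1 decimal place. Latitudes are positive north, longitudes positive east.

Leg 1: dist=15370.1 km, bearing=120.2°
Leg 2: dist=12453.0 km, bearing=26.5°
Leg 3: dist=3810.0 km, bearing=329.9°
Leg 4: dist=8259.9 km, bearing=162.4°
Total: 39893.0 km

Leg 1: φ1=0.8972336, φ2=-0.9139958, Δφ=-1.8112294, Δλ=1.9101843 rad; a=sin²(Δφ/2)+cosφ1·cosφ2·sin²(Δλ/2)=0.8728931110; c=2·atan2(√a, √(1-a))=2.412510575; dist=6371·c=15370.105 ≈ 15370.1 km; running total=15370.1 km
Leg 1 bearing: y=sinΔλ·cosφ2=0.57575748, x=cosφ1·sinφ2-sinφ1·cosφ2·cosΔλ=-0.33512122; θ=atan2(y, x)=120.2017° ≈ 120.2°
Leg 2: φ1=-0.9139958, φ2=0.9328139, Δφ=1.8468097, Δλ=0.7675417 rad; a=sin²(Δφ/2)+cosφ1·cosφ2·sin²(Δλ/2)=0.6872412248; c=2·atan2(√a, √(1-a))=1.954634872; dist=6371·c=12452.979 ≈ 12453.0 km; running total=27823.1 km
Leg 2 bearing: y=sinΔλ·cosφ2=0.41354905, x=cosφ1·sinφ2-sinφ1·cosφ2·cosΔλ=0.82990366; θ=atan2(y, x)=26.4875° ≈ 26.5°
Leg 3: φ1=0.9328139, φ2=1.2666692, Δφ=0.3338553, Δλ=-1.2276175 rad; a=sin²(Δφ/2)+cosφ1·cosφ2·sin²(Δλ/2)=0.0867766558; c=2·atan2(√a, √(1-a))=0.598029414; dist=6371·c=3810.045 ≈ 3810.0 km; running total=31633.1 km
Leg 3 bearing: y=sinΔλ·cosφ2=-0.28199886, x=cosφ1·sinφ2-sinφ1·cosφ2·cosΔλ=0.48730126; θ=atan2(y, x)=-30.0578° <0 so +360° → 329.9422° ≈ 329.9°
Leg 4: φ1=1.2666692, φ2=-0.0162926, Δφ=-1.2829619, Δλ=0.2955925 rad; a=sin²(Δφ/2)+cosφ1·cosφ2·sin²(Δλ/2)=0.3645547570; c=2·atan2(√a, √(1-a))=1.296478341; dist=6371·c=8259.864 ≈ 8259.9 km; running total=39893.0 km
Leg 4 bearing: y=sinΔλ·cosφ2=0.29126800, x=cosφ1·sinφ2-sinφ1·cosφ2·cosΔλ=-0.91748640; θ=atan2(y, x)=162.3873° ≈ 162.4°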